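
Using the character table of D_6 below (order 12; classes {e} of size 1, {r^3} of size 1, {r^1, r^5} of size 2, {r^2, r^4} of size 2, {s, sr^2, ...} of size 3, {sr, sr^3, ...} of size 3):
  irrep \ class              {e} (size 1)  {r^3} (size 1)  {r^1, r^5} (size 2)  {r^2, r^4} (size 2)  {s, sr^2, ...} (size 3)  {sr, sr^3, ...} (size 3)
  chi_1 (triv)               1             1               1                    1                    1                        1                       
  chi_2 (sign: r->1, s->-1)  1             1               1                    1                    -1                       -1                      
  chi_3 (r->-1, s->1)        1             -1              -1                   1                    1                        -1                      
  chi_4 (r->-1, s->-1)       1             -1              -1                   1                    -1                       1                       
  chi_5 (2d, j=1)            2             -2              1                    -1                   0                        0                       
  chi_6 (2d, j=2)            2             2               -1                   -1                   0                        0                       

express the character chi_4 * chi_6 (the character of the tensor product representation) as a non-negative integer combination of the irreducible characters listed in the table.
chi_4 tensor chi_6 = chi_5 (all other irreducibles have multiplicity 0).

Solution. The character of a tensor product is the pointwise product (chi_4 * chi_6)(C) = chi_4(C) * chi_6(C):
  {e}: (1)*(2), {r^3}: (-1)*(2), {r^1, r^5}: (-1)*(-1), {r^2, r^4}: (1)*(-1), {s, sr^2, ...}: (-1)*(0), {sr, sr^3, ...}: (1)*(0)
so (chi_4 * chi_6) takes values
  {e} -> 2, {r^3} -> -2, {r^1, r^5} -> 1, {r^2, r^4} -> -1, {s, sr^2, ...} -> 0, {sr, sr^3, ...} -> 0.
Now take the inner product of this character with each irreducible chi from the table, <chi_4*chi_6, chi> = (1/12) sum_C |C| (chi_4*chi_6)(C) conj(chi(C)):
  <chi_4*chi_6, chi_1> = (1/12)[1*(2)*conj(1) + 1*(-2)*conj(1) + 2*(1)*conj(1) + 2*(-1)*conj(1) + 3*(0)*conj(1) + 3*(0)*conj(1)]
      = (1/12)[(2) + (-2) + (2) + (-2) + (0) + (0)] = 0/12 = 0
  <chi_4*chi_6, chi_2> = (1/12)[1*(2)*conj(1) + 1*(-2)*conj(1) + 2*(1)*conj(1) + 2*(-1)*conj(1) + 3*(0)*conj(-1) + 3*(0)*conj(-1)]
      = (1/12)[(2) + (-2) + (2) + (-2) + (0) + (0)] = 0/12 = 0
  <chi_4*chi_6, chi_3> = (1/12)[1*(2)*conj(1) + 1*(-2)*conj(-1) + 2*(1)*conj(-1) + 2*(-1)*conj(1) + 3*(0)*conj(1) + 3*(0)*conj(-1)]
      = (1/12)[(2) + (2) + (-2) + (-2) + (0) + (0)] = 0/12 = 0
  <chi_4*chi_6, chi_4> = (1/12)[1*(2)*conj(1) + 1*(-2)*conj(-1) + 2*(1)*conj(-1) + 2*(-1)*conj(1) + 3*(0)*conj(-1) + 3*(0)*conj(1)]
      = (1/12)[(2) + (2) + (-2) + (-2) + (0) + (0)] = 0/12 = 0
  <chi_4*chi_6, chi_5> = (1/12)[1*(2)*conj(2) + 1*(-2)*conj(-2) + 2*(1)*conj(1) + 2*(-1)*conj(-1) + 3*(0)*conj(0) + 3*(0)*conj(0)]
      = (1/12)[(4) + (4) + (2) + (2) + (0) + (0)] = 12/12 = 1
  <chi_4*chi_6, chi_6> = (1/12)[1*(2)*conj(2) + 1*(-2)*conj(2) + 2*(1)*conj(-1) + 2*(-1)*conj(-1) + 3*(0)*conj(0) + 3*(0)*conj(0)]
      = (1/12)[(4) + (-4) + (-2) + (2) + (0) + (0)] = 0/12 = 0
Hence the multiplicities are chi_5: 1. Dimension check: dim(chi_4)*dim(chi_6) = 1*2 = 2 and sum (mult * dim) = 1*2 = 2.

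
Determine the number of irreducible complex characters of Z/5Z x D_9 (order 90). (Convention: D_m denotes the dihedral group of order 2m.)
30

Derivation: The number of irreducible complex representations of a finite group equals its number of conjugacy classes. For a direct product, #classes(G x H) = #classes(G) * #classes(H). Z/5Z has 5 classes (abelian), D_9 has 6 classes, so 5 * 6 = 30, so Z/5Z x D_9 (order 90) has exactly 30 irreducible complex representations.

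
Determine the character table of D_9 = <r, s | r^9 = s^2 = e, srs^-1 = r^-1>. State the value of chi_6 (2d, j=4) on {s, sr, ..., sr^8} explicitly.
Conjugacy classes: {e} of size 1, {r^1, r^8} of size 2, {r^2, r^7} of size 2, {r^3, r^6} of size 2, {r^4, r^5} of size 2, {s, sr, ..., sr^8} of size 9.
Character table:
  irrep \ class              {e} (size 1)  {r^1, r^8} (size 2)  {r^2, r^7} (size 2)  {r^3, r^6} (size 2)  {r^4, r^5} (size 2)  {s, sr, ..., sr^8} (size 9)
  chi_1 (triv)               1             1                    1                    1                    1                    1                          
  chi_2 (sign: r->1, s->-1)  1             1                    1                    1                    1                    -1                         
  chi_3 (2d, j=1)            2             2*cos(2*pi/9)        2*cos(4*pi/9)        -1                   -2*cos(pi/9)         0                          
  chi_4 (2d, j=2)            2             2*cos(4*pi/9)        -2*cos(pi/9)         -1                   2*cos(2*pi/9)        0                          
  chi_5 (2d, j=3)            2             -1                   -1                   2                    -1                   0                          
  chi_6 (2d, j=4)            2             -2*cos(pi/9)         2*cos(2*pi/9)        -1                   2*cos(4*pi/9)        0                          

Spot check: chi_6 (2d, j=4) on {s, sr, ..., sr^8} = 0.

Derivation: D_9 has order 2*9 = 18 with 6 conjugacy classes, hence 6 irreducibles. Sum of squared dims 1 + 1 + 4 + 4 + 4 + 4 = 18 = |G|. Linear characters come from the abelianisation; the 2-dimensional irreps have character r^k -> 2*cos(2*pi*j*k/9), reflections -> 0.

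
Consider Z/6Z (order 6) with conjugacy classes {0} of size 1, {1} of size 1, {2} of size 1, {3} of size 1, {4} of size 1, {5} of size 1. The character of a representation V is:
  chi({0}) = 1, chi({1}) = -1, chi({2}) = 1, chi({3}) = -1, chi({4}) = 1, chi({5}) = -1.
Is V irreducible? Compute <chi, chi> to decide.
Irreducible: <chi, chi> = 1.

Explanation: <chi, chi> = (1/|G|) sum_C |C| * |chi(C)|^2 = (1/6)[1*|1|^2 + 1*|-1|^2 + 1*|1|^2 + 1*|-1|^2 + 1*|1|^2 + 1*|-1|^2]
  = (1/6)[(1) + (1) + (1) + (1) + (1) + (1)] = 6/6 = 1.
(Exp terms are combined using exp(i*s)*conj(exp(i*t)) = exp(i*(s-t)), and sums of them are collapsed using the identity that for every m > 1 the m distinct m-th roots of unity sum to 0, e.g. 1 + exp(2*I*pi/3) + exp(-2*I*pi/3) = 0.)
A character is irreducible iff <chi, chi> = 1, so this representation is irreducible.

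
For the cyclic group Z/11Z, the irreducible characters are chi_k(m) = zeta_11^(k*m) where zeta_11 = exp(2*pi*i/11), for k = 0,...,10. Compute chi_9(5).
chi_9(5) = zeta_11^45 = exp(2*I*pi/11)

Proof sketch: chi_9(5) = zeta_11^(9*5) = zeta_11^45. Since zeta_11^11 = 1, this equals zeta_11^1 = exp(2*pi*i*1/11) = exp(2*I*pi/11).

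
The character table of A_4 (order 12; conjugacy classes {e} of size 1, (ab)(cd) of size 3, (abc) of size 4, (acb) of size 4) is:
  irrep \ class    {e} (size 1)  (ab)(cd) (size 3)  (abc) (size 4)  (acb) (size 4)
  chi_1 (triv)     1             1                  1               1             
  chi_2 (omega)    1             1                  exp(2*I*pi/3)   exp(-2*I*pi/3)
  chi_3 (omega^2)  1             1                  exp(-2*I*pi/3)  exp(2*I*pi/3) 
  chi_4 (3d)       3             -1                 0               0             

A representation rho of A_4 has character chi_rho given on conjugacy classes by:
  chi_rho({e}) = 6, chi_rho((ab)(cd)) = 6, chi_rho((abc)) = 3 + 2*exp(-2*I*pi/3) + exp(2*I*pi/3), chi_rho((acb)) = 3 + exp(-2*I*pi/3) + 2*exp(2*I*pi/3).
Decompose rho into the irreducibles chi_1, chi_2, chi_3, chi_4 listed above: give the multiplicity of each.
Multiplicities: chi_1: 3, chi_2: 1, chi_3: 2, chi_4: 0.

Argument: Use <chi_rho, chi> = (1/|G|) sum_C |C| * chi_rho(C) * conj(chi(C)) with |G| = 12 for each irreducible chi in the table:
  <chi_rho, chi_1> = (1/12)[1*(6)*conj(1) + 3*(6)*conj(1) + 4*(3 + 2*exp(-2*I*pi/3) + exp(2*I*pi/3))*conj(1) + 4*(3 + exp(-2*I*pi/3) + 2*exp(2*I*pi/3))*conj(1)]
      = (1/12)[(6) + (18) + (12 + 8*exp(-2*I*pi/3) + 4*exp(2*I*pi/3)) + (12 + 4*exp(-2*I*pi/3) + 8*exp(2*I*pi/3))] = 36/12 = 3
  <chi_rho, chi_2> = (1/12)[1*(6)*conj(1) + 3*(6)*conj(1) + 4*(3 + 2*exp(-2*I*pi/3) + exp(2*I*pi/3))*conj(exp(2*I*pi/3)) + 4*(3 + exp(-2*I*pi/3) + 2*exp(2*I*pi/3))*conj(exp(-2*I*pi/3))]
      = (1/12)[(6) + (18) + (4 + 12*exp(-2*I*pi/3) + 8*exp(2*I*pi/3)) + (4 + 8*exp(-2*I*pi/3) + 12*exp(2*I*pi/3))] = 12/12 = 1
  <chi_rho, chi_3> = (1/12)[1*(6)*conj(1) + 3*(6)*conj(1) + 4*(3 + 2*exp(-2*I*pi/3) + exp(2*I*pi/3))*conj(exp(-2*I*pi/3)) + 4*(3 + exp(-2*I*pi/3) + 2*exp(2*I*pi/3))*conj(exp(2*I*pi/3))]
      = (1/12)[(6) + (18) + (8 + 4*exp(-2*I*pi/3) + 12*exp(2*I*pi/3)) + (8 + 12*exp(-2*I*pi/3) + 4*exp(2*I*pi/3))] = 24/12 = 2
  <chi_rho, chi_4> = (1/12)[1*(6)*conj(3) + 3*(6)*conj(-1) + 4*(3 + 2*exp(-2*I*pi/3) + exp(2*I*pi/3))*conj(0) + 4*(3 + exp(-2*I*pi/3) + 2*exp(2*I*pi/3))*conj(0)]
      = (1/12)[(18) + (-18) + (0) + (0)] = 0/12 = 0
(Exp terms are combined using exp(i*s)*conj(exp(i*t)) = exp(i*(s-t)), and sums of them are collapsed using the identity that for every m > 1 the m distinct m-th roots of unity sum to 0, e.g. 1 + exp(2*I*pi/3) + exp(-2*I*pi/3) = 0.)
Dimension check: dim(rho) = sum (mult * dim) = 3*1 + 1*1 + 2*1 + 0*3 = 6 = chi_rho(e) = 6.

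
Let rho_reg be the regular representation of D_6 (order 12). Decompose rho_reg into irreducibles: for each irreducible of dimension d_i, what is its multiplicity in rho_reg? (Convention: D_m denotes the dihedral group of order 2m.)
Each irreducible V_i of dimension d_i appears with multiplicity d_i, i.e. rho_reg = (direct sum over all irreducibles V_i) d_i V_i. The irreducible dimensions for D_6 are 1, 1, 1, 1, 2, 2: 4 irreducibles of dimension 1, each with multiplicity 1; 2 irreducibles of dimension 2, each with multiplicity 2. Total dimension 4*1*1 + 2*2*2 = 12 = |G|.

Derivation: General theorem: in the regular representation of a finite group G, each irreducible appears with multiplicity equal to its dimension. Check: dim(rho_reg) = sum d_i^2 = 1 + 1 + 1 + 1 + 4 + 4 = 12 = |G|.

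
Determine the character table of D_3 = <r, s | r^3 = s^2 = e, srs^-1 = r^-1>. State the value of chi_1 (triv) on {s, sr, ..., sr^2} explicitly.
Conjugacy classes: {e} of size 1, {r^1, r^2} of size 2, {s, sr, ..., sr^2} of size 3.
Character table:
  irrep \ class              {e} (size 1)  {r^1, r^2} (size 2)  {s, sr, ..., sr^2} (size 3)
  chi_1 (triv)               1             1                    1                          
  chi_2 (sign: r->1, s->-1)  1             1                    -1                         
  chi_3 (2d, j=1)            2             -1                   0                          

Spot check: chi_1 (triv) on {s, sr, ..., sr^2} = 1.

Explanation: D_3 has order 2*3 = 6 with 3 conjugacy classes, hence 3 irreducibles. Sum of squared dims 1 + 1 + 4 = 6 = |G|. Linear characters come from the abelianisation; the 2-dimensional irreps have character r^k -> 2*cos(2*pi*j*k/3), reflections -> 0.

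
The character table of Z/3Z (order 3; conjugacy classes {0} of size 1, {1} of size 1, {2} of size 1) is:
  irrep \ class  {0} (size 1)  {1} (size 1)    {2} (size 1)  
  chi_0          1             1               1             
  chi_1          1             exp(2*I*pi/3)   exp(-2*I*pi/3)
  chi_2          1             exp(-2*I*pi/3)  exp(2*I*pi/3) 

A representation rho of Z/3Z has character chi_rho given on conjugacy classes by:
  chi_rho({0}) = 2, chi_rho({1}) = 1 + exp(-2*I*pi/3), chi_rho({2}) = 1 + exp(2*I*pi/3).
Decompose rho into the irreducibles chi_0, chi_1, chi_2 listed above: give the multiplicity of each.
Multiplicities: chi_0: 1, chi_1: 0, chi_2: 1.

Use <chi_rho, chi> = (1/|G|) sum_C |C| * chi_rho(C) * conj(chi(C)) with |G| = 3 for each irreducible chi in the table:
  <chi_rho, chi_0> = (1/3)[1*(2)*conj(1) + 1*(1 + exp(-2*I*pi/3))*conj(1) + 1*(1 + exp(2*I*pi/3))*conj(1)]
      = (1/3)[(2) + (1 + exp(-2*I*pi/3)) + (1 + exp(2*I*pi/3))] = 3/3 = 1
  <chi_rho, chi_1> = (1/3)[1*(2)*conj(1) + 1*(1 + exp(-2*I*pi/3))*conj(exp(2*I*pi/3)) + 1*(1 + exp(2*I*pi/3))*conj(exp(-2*I*pi/3))]
      = (1/3)[(2) + (-1) + (-1)] = 0/3 = 0
  <chi_rho, chi_2> = (1/3)[1*(2)*conj(1) + 1*(1 + exp(-2*I*pi/3))*conj(exp(-2*I*pi/3)) + 1*(1 + exp(2*I*pi/3))*conj(exp(2*I*pi/3))]
      = (1/3)[(2) + (1 + exp(2*I*pi/3)) + (1 + exp(-2*I*pi/3))] = 3/3 = 1
(Exp terms are combined using exp(i*s)*conj(exp(i*t)) = exp(i*(s-t)), and sums of them are collapsed using the identity that for every m > 1 the m distinct m-th roots of unity sum to 0, e.g. 1 + exp(2*I*pi/3) + exp(-2*I*pi/3) = 0.)
Dimension check: dim(rho) = sum (mult * dim) = 1*1 + 0*1 + 1*1 = 2 = chi_rho(e) = 2.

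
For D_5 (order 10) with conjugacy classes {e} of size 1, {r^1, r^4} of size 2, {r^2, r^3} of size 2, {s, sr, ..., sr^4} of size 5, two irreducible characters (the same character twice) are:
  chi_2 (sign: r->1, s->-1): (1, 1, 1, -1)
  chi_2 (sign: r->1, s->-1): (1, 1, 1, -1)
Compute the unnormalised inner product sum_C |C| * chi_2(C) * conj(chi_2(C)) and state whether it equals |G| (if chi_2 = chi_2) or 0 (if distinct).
Sum = 10 = |G| = 10; so <chi_2, chi_2> = 1 (norm-1 confirms irreducibility).

Explanation: Compute term by term over conjugacy classes (|C| * chi_2(C) * conj(chi_2(C))):
  1*(1)*conj(1) + 2*(1)*conj(1) + 2*(1)*conj(1) + 5*(-1)*conj(-1)
  = (1) + (2) + (2) + (5)
  = 10.
Dividing by |G| = 10 gives 10/10 = 1, matching the row-orthogonality relation <chi_2, chi_2> = [chi_2 = chi_2].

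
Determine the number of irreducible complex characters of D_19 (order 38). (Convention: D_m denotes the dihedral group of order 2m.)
11

Why: The number of irreducible complex representations of a finite group equals its number of conjugacy classes. D_19 has 11 conjugacy classes ((n+3)/2 for n odd), so D_19 (order 38) has exactly 11 irreducible complex representations.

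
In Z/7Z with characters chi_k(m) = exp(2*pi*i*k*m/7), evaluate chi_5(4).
chi_5(4) = zeta_7^20 = exp(-2*I*pi/7)

Why: chi_5(4) = zeta_7^(5*4) = zeta_7^20. Since zeta_7^7 = 1, this equals zeta_7^6 = exp(2*pi*i*6/7) = exp(-2*I*pi/7).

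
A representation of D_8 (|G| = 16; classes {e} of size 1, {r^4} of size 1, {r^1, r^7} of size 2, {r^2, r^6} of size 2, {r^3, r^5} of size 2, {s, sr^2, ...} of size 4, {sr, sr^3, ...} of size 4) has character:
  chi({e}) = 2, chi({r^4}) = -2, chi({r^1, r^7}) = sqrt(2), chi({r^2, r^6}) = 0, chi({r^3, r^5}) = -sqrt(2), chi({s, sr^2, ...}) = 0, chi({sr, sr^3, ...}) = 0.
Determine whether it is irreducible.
Irreducible: <chi, chi> = 1.

Solution. <chi, chi> = (1/|G|) sum_C |C| * |chi(C)|^2 = (1/16)[1*|2|^2 + 1*|-2|^2 + 2*|sqrt(2)|^2 + 2*|0|^2 + 2*|-sqrt(2)|^2 + 4*|0|^2 + 4*|0|^2]
  = (1/16)[(4) + (4) + (4) + (0) + (4) + (0) + (0)] = 16/16 = 1.
A character is irreducible iff <chi, chi> = 1, so this representation is irreducible.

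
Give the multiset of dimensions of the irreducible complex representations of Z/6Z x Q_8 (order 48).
Dimensions: 1, 1, 1, 1, 1, 1, 1, 1, 1, 1, 1, 1, 1, 1, 1, 1, 1, 1, 1, 1, 1, 1, 1, 1, 2, 2, 2, 2, 2, 2

Why: There are 30 irreducibles (= number of conjugacy classes). Their dimensions d_i satisfy sum d_i^2 = |G| = 48: 1 + 1 + 1 + 1 + 1 + 1 + 1 + 1 + 1 + 1 + 1 + 1 + 1 + 1 + 1 + 1 + 1 + 1 + 1 + 1 + 1 + 1 + 1 + 1 + 4 + 4 + 4 + 4 + 4 + 4 = 48. (For the product with Z/6Z: each of the 6 1-dim characters of Z/6Z tensors with each irrep of Q_8, giving 6 copies of each Q_8-dimension.)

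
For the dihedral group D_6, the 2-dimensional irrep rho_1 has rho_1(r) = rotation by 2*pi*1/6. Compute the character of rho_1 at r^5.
chi_{rho_1}(r^5) = 2*cos(2*pi*1*5/6) = 1

Justification: rho_1(r^5) is rotation by angle 2*pi*1*5/6, whose trace is 2*cos(2*pi*1*5/6) = 1.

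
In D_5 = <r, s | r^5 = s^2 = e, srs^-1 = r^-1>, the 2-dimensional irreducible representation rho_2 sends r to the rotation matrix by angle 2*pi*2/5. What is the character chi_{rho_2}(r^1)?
chi_{rho_2}(r^1) = 2*cos(2*pi*2*1/5) = -sqrt(5)/2 - 1/2

Derivation: rho_2(r^1) is rotation by angle 2*pi*2*1/5, whose trace is 2*cos(2*pi*2*1/5) = -sqrt(5)/2 - 1/2.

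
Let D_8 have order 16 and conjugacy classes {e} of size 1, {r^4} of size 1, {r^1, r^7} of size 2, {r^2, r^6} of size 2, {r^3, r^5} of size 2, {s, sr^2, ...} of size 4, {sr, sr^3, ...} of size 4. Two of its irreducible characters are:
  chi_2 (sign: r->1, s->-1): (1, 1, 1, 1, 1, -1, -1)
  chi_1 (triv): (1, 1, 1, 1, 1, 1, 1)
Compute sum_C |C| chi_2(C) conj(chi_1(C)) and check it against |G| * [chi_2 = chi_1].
Sum = 0; so <chi_2, chi_1> = 0 (distinct irreducibles are orthogonal).

Why: Compute term by term over conjugacy classes (|C| * chi_2(C) * conj(chi_1(C))):
  1*(1)*conj(1) + 1*(1)*conj(1) + 2*(1)*conj(1) + 2*(1)*conj(1) + 2*(1)*conj(1) + 4*(-1)*conj(1) + 4*(-1)*conj(1)
  = (1) + (1) + (2) + (2) + (2) + (-4) + (-4)
  = 0.
Dividing by |G| = 16 gives 0/16 = 0, matching the row-orthogonality relation <chi_2, chi_1> = [chi_2 = chi_1].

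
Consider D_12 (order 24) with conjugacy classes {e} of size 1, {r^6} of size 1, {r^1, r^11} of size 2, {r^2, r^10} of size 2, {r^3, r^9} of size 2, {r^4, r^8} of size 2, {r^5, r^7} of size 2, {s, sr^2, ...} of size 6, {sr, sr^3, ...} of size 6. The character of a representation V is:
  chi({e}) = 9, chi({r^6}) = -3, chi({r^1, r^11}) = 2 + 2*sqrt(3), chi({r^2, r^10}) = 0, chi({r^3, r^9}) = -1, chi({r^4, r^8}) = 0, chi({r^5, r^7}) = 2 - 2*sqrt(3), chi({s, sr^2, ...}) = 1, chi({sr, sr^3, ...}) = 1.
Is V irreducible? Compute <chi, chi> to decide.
Not irreducible (reducible): <chi, chi> = 7 > 1.

Details: <chi, chi> = (1/|G|) sum_C |C| * |chi(C)|^2 = (1/24)[1*|9|^2 + 1*|-3|^2 + 2*|2 + 2*sqrt(3)|^2 + 2*|0|^2 + 2*|-1|^2 + 2*|0|^2 + 2*|2 - 2*sqrt(3)|^2 + 6*|1|^2 + 6*|1|^2]
  = (1/24)[(81) + (9) + (16*sqrt(3) + 32) + (0) + (2) + (0) + (32 - 16*sqrt(3)) + (6) + (6)] = 168/24 = 7.
A character is irreducible iff <chi, chi> = 1, so this representation is reducible.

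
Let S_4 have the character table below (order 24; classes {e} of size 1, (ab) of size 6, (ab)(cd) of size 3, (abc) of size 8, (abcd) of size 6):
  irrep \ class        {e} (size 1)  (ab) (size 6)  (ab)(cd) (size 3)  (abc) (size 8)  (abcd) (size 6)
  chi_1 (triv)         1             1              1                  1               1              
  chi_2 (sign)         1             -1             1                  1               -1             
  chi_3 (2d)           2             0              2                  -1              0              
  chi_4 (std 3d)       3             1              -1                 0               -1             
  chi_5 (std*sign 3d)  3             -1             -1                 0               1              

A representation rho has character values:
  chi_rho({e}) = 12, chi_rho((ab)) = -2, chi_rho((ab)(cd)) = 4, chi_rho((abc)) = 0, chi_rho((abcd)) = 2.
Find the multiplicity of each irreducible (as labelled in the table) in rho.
Multiplicities: chi_1: 1, chi_2: 1, chi_3: 2, chi_4: 0, chi_5: 2.

Details: Use <chi_rho, chi> = (1/|G|) sum_C |C| * chi_rho(C) * conj(chi(C)) with |G| = 24 for each irreducible chi in the table:
  <chi_rho, chi_1> = (1/24)[1*(12)*conj(1) + 6*(-2)*conj(1) + 3*(4)*conj(1) + 8*(0)*conj(1) + 6*(2)*conj(1)]
      = (1/24)[(12) + (-12) + (12) + (0) + (12)] = 24/24 = 1
  <chi_rho, chi_2> = (1/24)[1*(12)*conj(1) + 6*(-2)*conj(-1) + 3*(4)*conj(1) + 8*(0)*conj(1) + 6*(2)*conj(-1)]
      = (1/24)[(12) + (12) + (12) + (0) + (-12)] = 24/24 = 1
  <chi_rho, chi_3> = (1/24)[1*(12)*conj(2) + 6*(-2)*conj(0) + 3*(4)*conj(2) + 8*(0)*conj(-1) + 6*(2)*conj(0)]
      = (1/24)[(24) + (0) + (24) + (0) + (0)] = 48/24 = 2
  <chi_rho, chi_4> = (1/24)[1*(12)*conj(3) + 6*(-2)*conj(1) + 3*(4)*conj(-1) + 8*(0)*conj(0) + 6*(2)*conj(-1)]
      = (1/24)[(36) + (-12) + (-12) + (0) + (-12)] = 0/24 = 0
  <chi_rho, chi_5> = (1/24)[1*(12)*conj(3) + 6*(-2)*conj(-1) + 3*(4)*conj(-1) + 8*(0)*conj(0) + 6*(2)*conj(1)]
      = (1/24)[(36) + (12) + (-12) + (0) + (12)] = 48/24 = 2
Dimension check: dim(rho) = sum (mult * dim) = 1*1 + 1*1 + 2*2 + 0*3 + 2*3 = 12 = chi_rho(e) = 12.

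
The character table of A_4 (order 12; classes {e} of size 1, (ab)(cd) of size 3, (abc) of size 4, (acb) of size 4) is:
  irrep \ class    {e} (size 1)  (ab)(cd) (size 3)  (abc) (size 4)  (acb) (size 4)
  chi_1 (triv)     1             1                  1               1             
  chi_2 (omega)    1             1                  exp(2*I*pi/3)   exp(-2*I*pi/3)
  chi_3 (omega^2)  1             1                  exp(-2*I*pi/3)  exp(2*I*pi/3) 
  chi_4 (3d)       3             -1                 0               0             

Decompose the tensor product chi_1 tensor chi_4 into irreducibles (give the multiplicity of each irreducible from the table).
chi_1 tensor chi_4 = chi_4 (all other irreducibles have multiplicity 0).

Why: The character of a tensor product is the pointwise product (chi_1 * chi_4)(C) = chi_1(C) * chi_4(C):
  {e}: (1)*(3), (ab)(cd): (1)*(-1), (abc): (1)*(0), (acb): (1)*(0)
so (chi_1 * chi_4) takes values
  {e} -> 3, (ab)(cd) -> -1, (abc) -> 0, (acb) -> 0.
Now take the inner product of this character with each irreducible chi from the table, <chi_1*chi_4, chi> = (1/12) sum_C |C| (chi_1*chi_4)(C) conj(chi(C)):
  <chi_1*chi_4, chi_1> = (1/12)[1*(3)*conj(1) + 3*(-1)*conj(1) + 4*(0)*conj(1) + 4*(0)*conj(1)]
      = (1/12)[(3) + (-3) + (0) + (0)] = 0/12 = 0
  <chi_1*chi_4, chi_2> = (1/12)[1*(3)*conj(1) + 3*(-1)*conj(1) + 4*(0)*conj(exp(2*I*pi/3)) + 4*(0)*conj(exp(-2*I*pi/3))]
      = (1/12)[(3) + (-3) + (0) + (0)] = 0/12 = 0
  <chi_1*chi_4, chi_3> = (1/12)[1*(3)*conj(1) + 3*(-1)*conj(1) + 4*(0)*conj(exp(-2*I*pi/3)) + 4*(0)*conj(exp(2*I*pi/3))]
      = (1/12)[(3) + (-3) + (0) + (0)] = 0/12 = 0
  <chi_1*chi_4, chi_4> = (1/12)[1*(3)*conj(3) + 3*(-1)*conj(-1) + 4*(0)*conj(0) + 4*(0)*conj(0)]
      = (1/12)[(9) + (3) + (0) + (0)] = 12/12 = 1
(Exp terms are combined using exp(i*s)*conj(exp(i*t)) = exp(i*(s-t)), and sums of them are collapsed using the identity that for every m > 1 the m distinct m-th roots of unity sum to 0, e.g. 1 + exp(2*I*pi/3) + exp(-2*I*pi/3) = 0.)
Hence the multiplicities are chi_4: 1. Dimension check: dim(chi_1)*dim(chi_4) = 1*3 = 3 and sum (mult * dim) = 1*3 = 3.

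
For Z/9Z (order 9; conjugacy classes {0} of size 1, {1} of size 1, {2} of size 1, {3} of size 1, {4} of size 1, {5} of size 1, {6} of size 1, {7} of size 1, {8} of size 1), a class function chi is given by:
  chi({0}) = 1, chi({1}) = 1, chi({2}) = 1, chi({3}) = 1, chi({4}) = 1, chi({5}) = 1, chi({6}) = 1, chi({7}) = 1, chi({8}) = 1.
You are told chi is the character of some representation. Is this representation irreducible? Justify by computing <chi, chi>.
Irreducible: <chi, chi> = 1.

Why: <chi, chi> = (1/|G|) sum_C |C| * |chi(C)|^2 = (1/9)[1*|1|^2 + 1*|1|^2 + 1*|1|^2 + 1*|1|^2 + 1*|1|^2 + 1*|1|^2 + 1*|1|^2 + 1*|1|^2 + 1*|1|^2]
  = (1/9)[(1) + (1) + (1) + (1) + (1) + (1) + (1) + (1) + (1)] = 9/9 = 1.
(Exp terms are combined using exp(i*s)*conj(exp(i*t)) = exp(i*(s-t)), and sums of them are collapsed using the identity that for every m > 1 the m distinct m-th roots of unity sum to 0, e.g. 1 + exp(2*I*pi/3) + exp(-2*I*pi/3) = 0.)
A character is irreducible iff <chi, chi> = 1, so this representation is irreducible.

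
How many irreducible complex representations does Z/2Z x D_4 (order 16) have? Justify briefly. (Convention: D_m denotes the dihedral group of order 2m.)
10

Justification: The number of irreducible complex representations of a finite group equals its number of conjugacy classes. For a direct product, #classes(G x H) = #classes(G) * #classes(H). Z/2Z has 2 classes (abelian), D_4 has 5 classes, so 2 * 5 = 10, so Z/2Z x D_4 (order 16) has exactly 10 irreducible complex representations.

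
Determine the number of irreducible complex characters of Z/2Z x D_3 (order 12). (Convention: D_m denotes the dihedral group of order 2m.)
6

Solution. The number of irreducible complex representations of a finite group equals its number of conjugacy classes. For a direct product, #classes(G x H) = #classes(G) * #classes(H). Z/2Z has 2 classes (abelian), D_3 has 3 classes, so 2 * 3 = 6, so Z/2Z x D_3 (order 12) has exactly 6 irreducible complex representations.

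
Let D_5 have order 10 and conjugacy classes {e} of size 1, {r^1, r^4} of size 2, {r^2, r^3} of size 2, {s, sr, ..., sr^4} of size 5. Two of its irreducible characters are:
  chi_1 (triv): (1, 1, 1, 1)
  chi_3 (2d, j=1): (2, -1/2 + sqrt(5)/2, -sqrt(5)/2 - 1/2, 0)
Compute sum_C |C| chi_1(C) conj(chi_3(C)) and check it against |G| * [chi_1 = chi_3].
Sum = 0; so <chi_1, chi_3> = 0 (distinct irreducibles are orthogonal).

Details: Compute term by term over conjugacy classes (|C| * chi_1(C) * conj(chi_3(C))):
  1*(1)*conj(2) + 2*(1)*conj(-1/2 + sqrt(5)/2) + 2*(1)*conj(-sqrt(5)/2 - 1/2) + 5*(1)*conj(0)
  = (2) + (-1 + sqrt(5)) + (-sqrt(5) - 1) + (0)
  = 0.
Dividing by |G| = 10 gives 0/10 = 0, matching the row-orthogonality relation <chi_1, chi_3> = [chi_1 = chi_3].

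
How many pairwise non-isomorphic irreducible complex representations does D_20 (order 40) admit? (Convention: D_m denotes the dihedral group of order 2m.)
13

Reasoning: The number of irreducible complex representations of a finite group equals its number of conjugacy classes. D_20 has 13 conjugacy classes (n/2 + 3 for n even), so D_20 (order 40) has exactly 13 irreducible complex representations.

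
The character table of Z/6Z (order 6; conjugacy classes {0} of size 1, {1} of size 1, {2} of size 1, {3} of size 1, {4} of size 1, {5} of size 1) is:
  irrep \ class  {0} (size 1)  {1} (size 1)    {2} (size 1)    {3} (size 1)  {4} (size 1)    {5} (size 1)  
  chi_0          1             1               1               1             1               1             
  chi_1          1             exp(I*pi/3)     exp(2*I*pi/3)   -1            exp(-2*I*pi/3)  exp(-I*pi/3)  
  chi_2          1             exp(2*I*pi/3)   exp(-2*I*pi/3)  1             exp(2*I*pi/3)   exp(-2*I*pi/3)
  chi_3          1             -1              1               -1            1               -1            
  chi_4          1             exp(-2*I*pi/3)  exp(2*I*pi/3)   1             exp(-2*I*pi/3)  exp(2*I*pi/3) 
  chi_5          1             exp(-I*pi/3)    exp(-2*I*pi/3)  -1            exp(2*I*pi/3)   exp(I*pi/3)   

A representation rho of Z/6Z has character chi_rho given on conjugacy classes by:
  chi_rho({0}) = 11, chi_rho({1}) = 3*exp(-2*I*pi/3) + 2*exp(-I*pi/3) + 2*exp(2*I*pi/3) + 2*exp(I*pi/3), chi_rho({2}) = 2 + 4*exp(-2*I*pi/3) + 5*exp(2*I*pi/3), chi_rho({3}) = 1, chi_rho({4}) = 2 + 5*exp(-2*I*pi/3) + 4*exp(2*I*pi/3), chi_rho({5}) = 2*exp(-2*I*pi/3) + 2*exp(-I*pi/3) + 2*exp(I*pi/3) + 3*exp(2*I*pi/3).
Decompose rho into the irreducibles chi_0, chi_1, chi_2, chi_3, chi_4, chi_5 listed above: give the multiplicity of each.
Multiplicities: chi_0: 1, chi_1: 2, chi_2: 2, chi_3: 1, chi_4: 3, chi_5: 2.

Proof sketch: Use <chi_rho, chi> = (1/|G|) sum_C |C| * chi_rho(C) * conj(chi(C)) with |G| = 6 for each irreducible chi in the table:
  <chi_rho, chi_0> = (1/6)[1*(11)*conj(1) + 1*(3*exp(-2*I*pi/3) + 2*exp(-I*pi/3) + 2*exp(2*I*pi/3) + 2*exp(I*pi/3))*conj(1) + 1*(2 + 4*exp(-2*I*pi/3) + 5*exp(2*I*pi/3))*conj(1) + 1*(1)*conj(1) + 1*(2 + 5*exp(-2*I*pi/3) + 4*exp(2*I*pi/3))*conj(1) + 1*(2*exp(-2*I*pi/3) + 2*exp(-I*pi/3) + 2*exp(I*pi/3) + 3*exp(2*I*pi/3))*conj(1)]
      = (1/6)[(11) + (3*exp(-2*I*pi/3) + 2*exp(-I*pi/3) + 2*exp(2*I*pi/3) + 2*exp(I*pi/3)) + (2 + 4*exp(-2*I*pi/3) + 5*exp(2*I*pi/3)) + (1) + (2 + 5*exp(-2*I*pi/3) + 4*exp(2*I*pi/3)) + (2*exp(-2*I*pi/3) + 2*exp(-I*pi/3) + 2*exp(I*pi/3) + 3*exp(2*I*pi/3))] = 6/6 = 1
  <chi_rho, chi_1> = (1/6)[1*(11)*conj(1) + 1*(3*exp(-2*I*pi/3) + 2*exp(-I*pi/3) + 2*exp(2*I*pi/3) + 2*exp(I*pi/3))*conj(exp(I*pi/3)) + 1*(2 + 4*exp(-2*I*pi/3) + 5*exp(2*I*pi/3))*conj(exp(2*I*pi/3)) + 1*(1)*conj(-1) + 1*(2 + 5*exp(-2*I*pi/3) + 4*exp(2*I*pi/3))*conj(exp(-2*I*pi/3)) + 1*(2*exp(-2*I*pi/3) + 2*exp(-I*pi/3) + 2*exp(I*pi/3) + 3*exp(2*I*pi/3))*conj(exp(-I*pi/3))]
      = (1/6)[(11) + (-1) + (5 + 2*exp(-2*I*pi/3) + 4*exp(2*I*pi/3)) + (-1) + (5 + 4*exp(-2*I*pi/3) + 2*exp(2*I*pi/3)) + (-1)] = 12/6 = 2
  <chi_rho, chi_2> = (1/6)[1*(11)*conj(1) + 1*(3*exp(-2*I*pi/3) + 2*exp(-I*pi/3) + 2*exp(2*I*pi/3) + 2*exp(I*pi/3))*conj(exp(2*I*pi/3)) + 1*(2 + 4*exp(-2*I*pi/3) + 5*exp(2*I*pi/3))*conj(exp(-2*I*pi/3)) + 1*(1)*conj(1) + 1*(2 + 5*exp(-2*I*pi/3) + 4*exp(2*I*pi/3))*conj(exp(2*I*pi/3)) + 1*(2*exp(-2*I*pi/3) + 2*exp(-I*pi/3) + 2*exp(I*pi/3) + 3*exp(2*I*pi/3))*conj(exp(-2*I*pi/3))]
      = (1/6)[(11) + (2*exp(-I*pi/3) + 3*exp(2*I*pi/3)) + (4 + 5*exp(-2*I*pi/3) + 2*exp(2*I*pi/3)) + (1) + (4 + 2*exp(-2*I*pi/3) + 5*exp(2*I*pi/3)) + (3*exp(-2*I*pi/3) + 2*exp(I*pi/3))] = 12/6 = 2
  <chi_rho, chi_3> = (1/6)[1*(11)*conj(1) + 1*(3*exp(-2*I*pi/3) + 2*exp(-I*pi/3) + 2*exp(2*I*pi/3) + 2*exp(I*pi/3))*conj(-1) + 1*(2 + 4*exp(-2*I*pi/3) + 5*exp(2*I*pi/3))*conj(1) + 1*(1)*conj(-1) + 1*(2 + 5*exp(-2*I*pi/3) + 4*exp(2*I*pi/3))*conj(1) + 1*(2*exp(-2*I*pi/3) + 2*exp(-I*pi/3) + 2*exp(I*pi/3) + 3*exp(2*I*pi/3))*conj(-1)]
      = (1/6)[(11) + (-2*exp(I*pi/3) - 2*exp(2*I*pi/3) - 2*exp(-I*pi/3) - 3*exp(-2*I*pi/3)) + (2 + 4*exp(-2*I*pi/3) + 5*exp(2*I*pi/3)) + (-1) + (2 + 5*exp(-2*I*pi/3) + 4*exp(2*I*pi/3)) + (-3*exp(2*I*pi/3) - 2*exp(I*pi/3) - 2*exp(-I*pi/3) - 2*exp(-2*I*pi/3))] = 6/6 = 1
  <chi_rho, chi_4> = (1/6)[1*(11)*conj(1) + 1*(3*exp(-2*I*pi/3) + 2*exp(-I*pi/3) + 2*exp(2*I*pi/3) + 2*exp(I*pi/3))*conj(exp(-2*I*pi/3)) + 1*(2 + 4*exp(-2*I*pi/3) + 5*exp(2*I*pi/3))*conj(exp(2*I*pi/3)) + 1*(1)*conj(1) + 1*(2 + 5*exp(-2*I*pi/3) + 4*exp(2*I*pi/3))*conj(exp(-2*I*pi/3)) + 1*(2*exp(-2*I*pi/3) + 2*exp(-I*pi/3) + 2*exp(I*pi/3) + 3*exp(2*I*pi/3))*conj(exp(2*I*pi/3))]
      = (1/6)[(11) + (1) + (5 + 2*exp(-2*I*pi/3) + 4*exp(2*I*pi/3)) + (1) + (5 + 4*exp(-2*I*pi/3) + 2*exp(2*I*pi/3)) + (1)] = 18/6 = 3
  <chi_rho, chi_5> = (1/6)[1*(11)*conj(1) + 1*(3*exp(-2*I*pi/3) + 2*exp(-I*pi/3) + 2*exp(2*I*pi/3) + 2*exp(I*pi/3))*conj(exp(-I*pi/3)) + 1*(2 + 4*exp(-2*I*pi/3) + 5*exp(2*I*pi/3))*conj(exp(-2*I*pi/3)) + 1*(1)*conj(-1) + 1*(2 + 5*exp(-2*I*pi/3) + 4*exp(2*I*pi/3))*conj(exp(2*I*pi/3)) + 1*(2*exp(-2*I*pi/3) + 2*exp(-I*pi/3) + 2*exp(I*pi/3) + 3*exp(2*I*pi/3))*conj(exp(I*pi/3))]
      = (1/6)[(11) + (3*exp(-I*pi/3) + 2*exp(2*I*pi/3)) + (4 + 5*exp(-2*I*pi/3) + 2*exp(2*I*pi/3)) + (-1) + (4 + 2*exp(-2*I*pi/3) + 5*exp(2*I*pi/3)) + (2*exp(-2*I*pi/3) + 3*exp(I*pi/3))] = 12/6 = 2
(Exp terms are combined using exp(i*s)*conj(exp(i*t)) = exp(i*(s-t)), and sums of them are collapsed using the identity that for every m > 1 the m distinct m-th roots of unity sum to 0, e.g. 1 + exp(2*I*pi/3) + exp(-2*I*pi/3) = 0.)
Dimension check: dim(rho) = sum (mult * dim) = 1*1 + 2*1 + 2*1 + 1*1 + 3*1 + 2*1 = 11 = chi_rho(e) = 11.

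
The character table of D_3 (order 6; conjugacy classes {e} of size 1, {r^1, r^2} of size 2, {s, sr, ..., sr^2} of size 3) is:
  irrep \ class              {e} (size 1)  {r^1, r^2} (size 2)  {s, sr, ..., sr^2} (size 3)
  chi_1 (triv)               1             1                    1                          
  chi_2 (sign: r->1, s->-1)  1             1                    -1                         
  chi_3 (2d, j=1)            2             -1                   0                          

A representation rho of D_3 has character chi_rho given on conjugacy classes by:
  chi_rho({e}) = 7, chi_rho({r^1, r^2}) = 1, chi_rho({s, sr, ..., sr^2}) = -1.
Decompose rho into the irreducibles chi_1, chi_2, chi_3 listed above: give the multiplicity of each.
Multiplicities: chi_1: 1, chi_2: 2, chi_3: 2.

Derivation: Use <chi_rho, chi> = (1/|G|) sum_C |C| * chi_rho(C) * conj(chi(C)) with |G| = 6 for each irreducible chi in the table:
  <chi_rho, chi_1> = (1/6)[1*(7)*conj(1) + 2*(1)*conj(1) + 3*(-1)*conj(1)]
      = (1/6)[(7) + (2) + (-3)] = 6/6 = 1
  <chi_rho, chi_2> = (1/6)[1*(7)*conj(1) + 2*(1)*conj(1) + 3*(-1)*conj(-1)]
      = (1/6)[(7) + (2) + (3)] = 12/6 = 2
  <chi_rho, chi_3> = (1/6)[1*(7)*conj(2) + 2*(1)*conj(-1) + 3*(-1)*conj(0)]
      = (1/6)[(14) + (-2) + (0)] = 12/6 = 2
Dimension check: dim(rho) = sum (mult * dim) = 1*1 + 2*1 + 2*2 = 7 = chi_rho(e) = 7.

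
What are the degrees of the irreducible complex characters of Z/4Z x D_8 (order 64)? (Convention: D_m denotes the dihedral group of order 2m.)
Dimensions: 1, 1, 1, 1, 1, 1, 1, 1, 1, 1, 1, 1, 1, 1, 1, 1, 2, 2, 2, 2, 2, 2, 2, 2, 2, 2, 2, 2

Proof sketch: There are 28 irreducibles (= number of conjugacy classes). Their dimensions d_i satisfy sum d_i^2 = |G| = 64: 1 + 1 + 1 + 1 + 1 + 1 + 1 + 1 + 1 + 1 + 1 + 1 + 1 + 1 + 1 + 1 + 4 + 4 + 4 + 4 + 4 + 4 + 4 + 4 + 4 + 4 + 4 + 4 = 64. (For the product with Z/4Z: each of the 4 1-dim characters of Z/4Z tensors with each irrep of D_8, giving 4 copies of each D_8-dimension.)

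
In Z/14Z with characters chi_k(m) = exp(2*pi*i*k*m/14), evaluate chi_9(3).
chi_9(3) = zeta_14^27 = exp(-I*pi/7)

Proof sketch: chi_9(3) = zeta_14^(9*3) = zeta_14^27. Since zeta_14^14 = 1, this equals zeta_14^13 = exp(2*pi*i*13/14) = exp(-I*pi/7).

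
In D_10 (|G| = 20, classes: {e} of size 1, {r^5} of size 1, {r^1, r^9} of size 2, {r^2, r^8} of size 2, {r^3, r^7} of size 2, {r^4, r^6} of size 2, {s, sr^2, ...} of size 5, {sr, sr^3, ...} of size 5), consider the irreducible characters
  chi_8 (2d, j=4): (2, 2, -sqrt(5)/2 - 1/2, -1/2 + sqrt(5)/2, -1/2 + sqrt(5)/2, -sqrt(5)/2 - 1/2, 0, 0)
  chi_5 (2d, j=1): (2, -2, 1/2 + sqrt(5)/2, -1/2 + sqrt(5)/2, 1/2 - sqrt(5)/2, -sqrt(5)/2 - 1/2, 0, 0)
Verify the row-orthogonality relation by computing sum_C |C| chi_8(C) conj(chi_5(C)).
Sum = 0; so <chi_8, chi_5> = 0 (distinct irreducibles are orthogonal).

Compute term by term over conjugacy classes (|C| * chi_8(C) * conj(chi_5(C))):
  1*(2)*conj(2) + 1*(2)*conj(-2) + 2*(-sqrt(5)/2 - 1/2)*conj(1/2 + sqrt(5)/2) + 2*(-1/2 + sqrt(5)/2)*conj(-1/2 + sqrt(5)/2) + 2*(-1/2 + sqrt(5)/2)*conj(1/2 - sqrt(5)/2) + 2*(-sqrt(5)/2 - 1/2)*conj(-sqrt(5)/2 - 1/2) + 5*(0)*conj(0) + 5*(0)*conj(0)
  = (4) + (-4) + (-3 - sqrt(5)) + (3 - sqrt(5)) + (-3 + sqrt(5)) + (sqrt(5) + 3) + (0) + (0)
  = 0.
Dividing by |G| = 20 gives 0/20 = 0, matching the row-orthogonality relation <chi_8, chi_5> = [chi_8 = chi_5].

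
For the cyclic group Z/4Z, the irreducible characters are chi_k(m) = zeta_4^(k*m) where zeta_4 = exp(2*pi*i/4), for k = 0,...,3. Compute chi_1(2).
chi_1(2) = zeta_4^2 = -1

Explanation: chi_1(2) = zeta_4^(1*2) = zeta_4^2. Since zeta_4^4 = 1, this equals zeta_4^2 = exp(2*pi*i*2/4) = -1.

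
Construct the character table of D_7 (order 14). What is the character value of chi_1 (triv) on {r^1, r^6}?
Conjugacy classes: {e} of size 1, {r^1, r^6} of size 2, {r^2, r^5} of size 2, {r^3, r^4} of size 2, {s, sr, ..., sr^6} of size 7.
Character table:
  irrep \ class              {e} (size 1)  {r^1, r^6} (size 2)  {r^2, r^5} (size 2)  {r^3, r^4} (size 2)  {s, sr, ..., sr^6} (size 7)
  chi_1 (triv)               1             1                    1                    1                    1                          
  chi_2 (sign: r->1, s->-1)  1             1                    1                    1                    -1                         
  chi_3 (2d, j=1)            2             2*cos(2*pi/7)        -2*cos(3*pi/7)       -2*cos(pi/7)         0                          
  chi_4 (2d, j=2)            2             -2*cos(3*pi/7)       -2*cos(pi/7)         2*cos(2*pi/7)        0                          
  chi_5 (2d, j=3)            2             -2*cos(pi/7)         2*cos(2*pi/7)        -2*cos(3*pi/7)       0                          

Spot check: chi_1 (triv) on {r^1, r^6} = 1.

Explanation: D_7 has order 2*7 = 14 with 5 conjugacy classes, hence 5 irreducibles. Sum of squared dims 1 + 1 + 4 + 4 + 4 = 14 = |G|. Linear characters come from the abelianisation; the 2-dimensional irreps have character r^k -> 2*cos(2*pi*j*k/7), reflections -> 0.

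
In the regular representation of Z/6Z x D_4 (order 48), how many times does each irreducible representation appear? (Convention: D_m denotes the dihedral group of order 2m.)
Each irreducible V_i of dimension d_i appears with multiplicity d_i, i.e. rho_reg = (direct sum over all irreducibles V_i) d_i V_i. The irreducible dimensions for Z/6Z x D_4 are 1, 1, 1, 1, 1, 1, 1, 1, 1, 1, 1, 1, 1, 1, 1, 1, 1, 1, 1, 1, 1, 1, 1, 1, 2, 2, 2, 2, 2, 2: 24 irreducibles of dimension 1, each with multiplicity 1; 6 irreducibles of dimension 2, each with multiplicity 2. Total dimension 24*1*1 + 6*2*2 = 48 = |G|.

Justification: General theorem: in the regular representation of a finite group G, each irreducible appears with multiplicity equal to its dimension. Check: dim(rho_reg) = sum d_i^2 = 1 + 1 + 1 + 1 + 1 + 1 + 1 + 1 + 1 + 1 + 1 + 1 + 1 + 1 + 1 + 1 + 1 + 1 + 1 + 1 + 1 + 1 + 1 + 1 + 4 + 4 + 4 + 4 + 4 + 4 = 48 = |G|.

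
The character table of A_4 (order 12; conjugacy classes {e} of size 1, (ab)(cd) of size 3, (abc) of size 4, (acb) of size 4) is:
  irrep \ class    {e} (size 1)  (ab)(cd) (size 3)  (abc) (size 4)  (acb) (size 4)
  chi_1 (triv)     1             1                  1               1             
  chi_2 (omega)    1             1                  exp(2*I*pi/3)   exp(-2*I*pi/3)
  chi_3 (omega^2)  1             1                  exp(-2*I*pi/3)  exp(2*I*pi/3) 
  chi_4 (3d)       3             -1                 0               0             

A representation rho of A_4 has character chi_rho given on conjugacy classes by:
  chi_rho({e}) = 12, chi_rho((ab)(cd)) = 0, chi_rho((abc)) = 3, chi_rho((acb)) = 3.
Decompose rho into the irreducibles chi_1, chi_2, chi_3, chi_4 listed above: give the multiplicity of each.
Multiplicities: chi_1: 3, chi_2: 0, chi_3: 0, chi_4: 3.

Argument: Use <chi_rho, chi> = (1/|G|) sum_C |C| * chi_rho(C) * conj(chi(C)) with |G| = 12 for each irreducible chi in the table:
  <chi_rho, chi_1> = (1/12)[1*(12)*conj(1) + 3*(0)*conj(1) + 4*(3)*conj(1) + 4*(3)*conj(1)]
      = (1/12)[(12) + (0) + (12) + (12)] = 36/12 = 3
  <chi_rho, chi_2> = (1/12)[1*(12)*conj(1) + 3*(0)*conj(1) + 4*(3)*conj(exp(2*I*pi/3)) + 4*(3)*conj(exp(-2*I*pi/3))]
      = (1/12)[(12) + (0) + (12*exp(-2*I*pi/3)) + (12*exp(2*I*pi/3))] = 0/12 = 0
  <chi_rho, chi_3> = (1/12)[1*(12)*conj(1) + 3*(0)*conj(1) + 4*(3)*conj(exp(-2*I*pi/3)) + 4*(3)*conj(exp(2*I*pi/3))]
      = (1/12)[(12) + (0) + (12*exp(2*I*pi/3)) + (12*exp(-2*I*pi/3))] = 0/12 = 0
  <chi_rho, chi_4> = (1/12)[1*(12)*conj(3) + 3*(0)*conj(-1) + 4*(3)*conj(0) + 4*(3)*conj(0)]
      = (1/12)[(36) + (0) + (0) + (0)] = 36/12 = 3
(Exp terms are combined using exp(i*s)*conj(exp(i*t)) = exp(i*(s-t)), and sums of them are collapsed using the identity that for every m > 1 the m distinct m-th roots of unity sum to 0, e.g. 1 + exp(2*I*pi/3) + exp(-2*I*pi/3) = 0.)
Dimension check: dim(rho) = sum (mult * dim) = 3*1 + 0*1 + 0*1 + 3*3 = 12 = chi_rho(e) = 12.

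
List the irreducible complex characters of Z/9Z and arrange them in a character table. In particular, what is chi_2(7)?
Character table of Z/9Z (irreps indexed chi_0,...,chi_8 with chi_k(m) = zeta_9^(k*m), zeta_9 = exp(2*pi*i/9)):
  irrep \ class  {0} (size 1)  {1} (size 1)    {2} (size 1)    {3} (size 1)    {4} (size 1)    {5} (size 1)    {6} (size 1)    {7} (size 1)    {8} (size 1)  
  chi_0          1             1               1               1               1               1               1               1               1             
  chi_1          1             exp(2*I*pi/9)   exp(4*I*pi/9)   exp(2*I*pi/3)   exp(8*I*pi/9)   exp(-8*I*pi/9)  exp(-2*I*pi/3)  exp(-4*I*pi/9)  exp(-2*I*pi/9)
  chi_2          1             exp(4*I*pi/9)   exp(8*I*pi/9)   exp(-2*I*pi/3)  exp(-2*I*pi/9)  exp(2*I*pi/9)   exp(2*I*pi/3)   exp(-8*I*pi/9)  exp(-4*I*pi/9)
  chi_3          1             exp(2*I*pi/3)   exp(-2*I*pi/3)  1               exp(2*I*pi/3)   exp(-2*I*pi/3)  1               exp(2*I*pi/3)   exp(-2*I*pi/3)
  chi_4          1             exp(8*I*pi/9)   exp(-2*I*pi/9)  exp(2*I*pi/3)   exp(-4*I*pi/9)  exp(4*I*pi/9)   exp(-2*I*pi/3)  exp(2*I*pi/9)   exp(-8*I*pi/9)
  chi_5          1             exp(-8*I*pi/9)  exp(2*I*pi/9)   exp(-2*I*pi/3)  exp(4*I*pi/9)   exp(-4*I*pi/9)  exp(2*I*pi/3)   exp(-2*I*pi/9)  exp(8*I*pi/9) 
  chi_6          1             exp(-2*I*pi/3)  exp(2*I*pi/3)   1               exp(-2*I*pi/3)  exp(2*I*pi/3)   1               exp(-2*I*pi/3)  exp(2*I*pi/3) 
  chi_7          1             exp(-4*I*pi/9)  exp(-8*I*pi/9)  exp(2*I*pi/3)   exp(2*I*pi/9)   exp(-2*I*pi/9)  exp(-2*I*pi/3)  exp(8*I*pi/9)   exp(4*I*pi/9) 
  chi_8          1             exp(-2*I*pi/9)  exp(-4*I*pi/9)  exp(-2*I*pi/3)  exp(-8*I*pi/9)  exp(8*I*pi/9)   exp(2*I*pi/3)   exp(4*I*pi/9)   exp(2*I*pi/9) 

Spot check: chi_2(7) = zeta_9^(2*7) = zeta_9^14 = exp(-8*I*pi/9).

Argument: Z/9Z is abelian, so all 9 irreducible complex representations are 1-dimensional. They are given by chi_k(m) = zeta_9^(k*m) for k = 0,...,8. Row orthogonality: sum_m chi_k(m) conj(chi_l(m)) = 9 * [k = l].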